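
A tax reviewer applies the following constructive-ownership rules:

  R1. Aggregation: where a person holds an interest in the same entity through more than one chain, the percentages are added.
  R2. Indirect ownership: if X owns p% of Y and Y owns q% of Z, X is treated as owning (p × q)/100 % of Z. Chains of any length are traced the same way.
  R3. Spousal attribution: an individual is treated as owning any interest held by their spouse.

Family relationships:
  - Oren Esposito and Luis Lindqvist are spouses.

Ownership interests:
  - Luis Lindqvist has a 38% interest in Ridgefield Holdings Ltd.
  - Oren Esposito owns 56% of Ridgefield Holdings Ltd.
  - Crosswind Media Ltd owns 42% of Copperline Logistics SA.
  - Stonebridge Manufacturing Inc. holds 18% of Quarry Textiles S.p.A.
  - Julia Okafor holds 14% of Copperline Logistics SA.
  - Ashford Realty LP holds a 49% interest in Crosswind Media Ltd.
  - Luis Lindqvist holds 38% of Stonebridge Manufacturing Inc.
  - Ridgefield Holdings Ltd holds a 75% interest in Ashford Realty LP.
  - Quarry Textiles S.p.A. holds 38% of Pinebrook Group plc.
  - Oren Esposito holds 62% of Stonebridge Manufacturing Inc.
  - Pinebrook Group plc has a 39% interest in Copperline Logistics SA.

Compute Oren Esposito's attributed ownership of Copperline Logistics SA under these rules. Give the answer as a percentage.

By spousal attribution (R3), Oren Esposito is treated as also owning Luis Lindqvist's interest in Stonebridge Manufacturing Inc, giving 62% + 38% = 100%.
By spousal attribution (R3), Oren Esposito is treated as also owning Luis Lindqvist's interest in Ridgefield Holdings Ltd, giving 56% + 38% = 94%.
Chain via Stonebridge Manufacturing Inc. → Quarry Textiles S.p.A. → Pinebrook Group plc (R2): 100% × 18% × 38% × 39% = 2.6676% of Copperline Logistics SA.
Chain via Ridgefield Holdings Ltd → Ashford Realty LP → Crosswind Media Ltd (R2): 94% × 75% × 49% × 42% = 14.5089% of Copperline Logistics SA.
Aggregating (R1): 2.6676% + 14.5089% = 17.1765%.

17.1765%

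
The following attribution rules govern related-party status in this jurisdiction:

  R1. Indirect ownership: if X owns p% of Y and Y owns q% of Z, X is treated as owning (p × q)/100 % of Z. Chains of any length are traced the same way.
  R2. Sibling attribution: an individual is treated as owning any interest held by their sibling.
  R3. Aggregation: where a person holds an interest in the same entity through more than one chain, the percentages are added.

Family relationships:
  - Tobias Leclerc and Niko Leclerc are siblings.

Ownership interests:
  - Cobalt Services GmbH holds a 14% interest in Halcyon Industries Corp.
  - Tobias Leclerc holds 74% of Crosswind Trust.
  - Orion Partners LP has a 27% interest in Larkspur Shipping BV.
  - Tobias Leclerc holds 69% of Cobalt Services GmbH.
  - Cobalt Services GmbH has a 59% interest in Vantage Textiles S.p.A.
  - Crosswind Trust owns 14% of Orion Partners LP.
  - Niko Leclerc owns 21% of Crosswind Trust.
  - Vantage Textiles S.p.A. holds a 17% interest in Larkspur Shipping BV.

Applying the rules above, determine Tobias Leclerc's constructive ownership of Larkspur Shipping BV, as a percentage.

10.5117%

By sibling attribution (R2), Tobias Leclerc is treated as also owning Niko Leclerc's interest in Crosswind Trust, giving 74% + 21% = 95%.
Chain via Crosswind Trust → Orion Partners LP (R1): 95% × 14% × 27% = 3.591% of Larkspur Shipping BV.
Chain via Cobalt Services GmbH → Vantage Textiles S.p.A. (R1): 69% × 59% × 17% = 6.9207% of Larkspur Shipping BV.
Aggregating (R3): 3.591% + 6.9207% = 10.5117%.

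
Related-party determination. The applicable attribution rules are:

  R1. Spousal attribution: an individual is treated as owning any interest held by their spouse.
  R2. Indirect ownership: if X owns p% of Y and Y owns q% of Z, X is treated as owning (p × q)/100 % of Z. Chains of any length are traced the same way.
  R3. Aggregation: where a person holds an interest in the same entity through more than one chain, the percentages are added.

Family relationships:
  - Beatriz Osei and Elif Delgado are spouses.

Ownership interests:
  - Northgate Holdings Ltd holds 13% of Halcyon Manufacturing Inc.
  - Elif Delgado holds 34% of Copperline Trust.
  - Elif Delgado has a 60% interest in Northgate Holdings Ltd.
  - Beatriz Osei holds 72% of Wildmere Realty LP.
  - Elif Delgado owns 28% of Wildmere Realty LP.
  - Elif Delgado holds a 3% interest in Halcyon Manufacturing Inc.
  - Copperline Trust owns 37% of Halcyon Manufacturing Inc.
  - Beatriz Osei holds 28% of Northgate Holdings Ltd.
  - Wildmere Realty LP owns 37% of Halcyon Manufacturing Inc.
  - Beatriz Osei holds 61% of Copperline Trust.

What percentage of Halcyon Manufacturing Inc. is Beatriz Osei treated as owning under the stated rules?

By spousal attribution (R1), Beatriz Osei is treated as also owning Elif Delgado's interest in Northgate Holdings Ltd, giving 28% + 60% = 88%.
By spousal attribution (R1), Beatriz Osei is treated as also owning Elif Delgado's interest in Wildmere Realty LP, giving 72% + 28% = 100%.
By spousal attribution (R1), Beatriz Osei is treated as also owning Elif Delgado's interest in Copperline Trust, giving 61% + 34% = 95%.
By spousal attribution (R1), Beatriz Osei is treated as owning Elif Delgado's 3% interest in Halcyon Manufacturing Inc.
Chain via Northgate Holdings Ltd (R2): 88% × 13% = 11.44% of Halcyon Manufacturing Inc.
Chain via Wildmere Realty LP (R2): 100% × 37% = 37% of Halcyon Manufacturing Inc.
Chain via Copperline Trust (R2): 95% × 37% = 35.15% of Halcyon Manufacturing Inc.
Direct interest in Halcyon Manufacturing Inc: 3%.
Aggregating (R3): 11.44% + 37% + 35.15% + 3% = 86.59%.

86.59%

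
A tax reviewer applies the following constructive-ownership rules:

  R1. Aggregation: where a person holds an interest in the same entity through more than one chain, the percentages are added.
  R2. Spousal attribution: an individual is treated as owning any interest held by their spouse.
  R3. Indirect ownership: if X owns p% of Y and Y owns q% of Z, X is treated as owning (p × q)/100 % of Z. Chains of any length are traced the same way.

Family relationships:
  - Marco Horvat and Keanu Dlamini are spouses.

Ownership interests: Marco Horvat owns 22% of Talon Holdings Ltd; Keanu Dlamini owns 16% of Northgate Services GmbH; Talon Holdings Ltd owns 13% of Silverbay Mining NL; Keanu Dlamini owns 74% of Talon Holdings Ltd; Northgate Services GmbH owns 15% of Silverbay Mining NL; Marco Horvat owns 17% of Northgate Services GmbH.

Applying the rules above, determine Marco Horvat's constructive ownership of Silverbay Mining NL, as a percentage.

By spousal attribution (R2), Marco Horvat is treated as also owning Keanu Dlamini's interest in Talon Holdings Ltd, giving 22% + 74% = 96%.
By spousal attribution (R2), Marco Horvat is treated as also owning Keanu Dlamini's interest in Northgate Services GmbH, giving 17% + 16% = 33%.
Chain via Talon Holdings Ltd (R3): 96% × 13% = 12.48% of Silverbay Mining NL.
Chain via Northgate Services GmbH (R3): 33% × 15% = 4.95% of Silverbay Mining NL.
Aggregating (R1): 12.48% + 4.95% = 17.43%.

17.43%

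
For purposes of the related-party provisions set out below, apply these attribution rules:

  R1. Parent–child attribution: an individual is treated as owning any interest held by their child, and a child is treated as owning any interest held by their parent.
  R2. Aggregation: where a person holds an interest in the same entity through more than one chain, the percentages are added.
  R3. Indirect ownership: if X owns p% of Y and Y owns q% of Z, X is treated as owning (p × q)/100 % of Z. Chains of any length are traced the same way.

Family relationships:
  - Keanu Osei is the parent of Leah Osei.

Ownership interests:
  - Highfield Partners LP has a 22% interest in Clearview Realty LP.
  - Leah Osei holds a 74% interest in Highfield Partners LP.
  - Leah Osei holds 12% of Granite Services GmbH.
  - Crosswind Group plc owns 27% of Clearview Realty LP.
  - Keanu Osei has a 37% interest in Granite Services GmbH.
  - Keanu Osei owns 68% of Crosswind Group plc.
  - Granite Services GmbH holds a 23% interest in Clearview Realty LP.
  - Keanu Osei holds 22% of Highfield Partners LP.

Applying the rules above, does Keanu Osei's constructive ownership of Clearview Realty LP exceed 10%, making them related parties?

By parent–child attribution (R1), Keanu Osei is treated as also owning Leah Osei's interest in Highfield Partners LP, giving 22% + 74% = 96%.
By parent–child attribution (R1), Keanu Osei is treated as also owning Leah Osei's interest in Granite Services GmbH, giving 37% + 12% = 49%.
Chain via Highfield Partners LP (R3): 96% × 22% = 21.12% of Clearview Realty LP.
Chain via Granite Services GmbH (R3): 49% × 23% = 11.27% of Clearview Realty LP.
Chain via Crosswind Group plc (R3): 68% × 27% = 18.36% of Clearview Realty LP.
Aggregating (R2): 21.12% + 11.27% + 18.36% = 50.75%.
50.75% exceeds the 10% threshold, so Keanu is a related party to Clearview Realty LP.

Yes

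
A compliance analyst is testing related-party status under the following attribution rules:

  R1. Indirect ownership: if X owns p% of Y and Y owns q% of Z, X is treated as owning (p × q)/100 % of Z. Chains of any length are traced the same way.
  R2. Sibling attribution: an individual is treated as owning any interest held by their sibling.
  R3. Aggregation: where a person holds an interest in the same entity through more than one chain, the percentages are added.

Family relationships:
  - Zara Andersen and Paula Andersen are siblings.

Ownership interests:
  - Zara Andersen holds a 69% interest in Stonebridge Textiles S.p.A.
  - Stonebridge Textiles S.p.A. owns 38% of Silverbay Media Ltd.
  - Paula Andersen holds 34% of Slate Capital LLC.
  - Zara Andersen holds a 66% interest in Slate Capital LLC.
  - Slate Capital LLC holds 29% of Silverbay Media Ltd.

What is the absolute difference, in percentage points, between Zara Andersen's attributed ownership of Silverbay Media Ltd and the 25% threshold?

30.22

By sibling attribution (R2), Zara Andersen is treated as also owning Paula Andersen's interest in Slate Capital LLC, giving 66% + 34% = 100%.
Chain via Slate Capital LLC (R1): 100% × 29% = 29% of Silverbay Media Ltd.
Chain via Stonebridge Textiles S.p.A. (R1): 69% × 38% = 26.22% of Silverbay Media Ltd.
Aggregating (R3): 29% + 26.22% = 55.22%.
55.22% exceeds the 25% threshold by 30.22 percentage points.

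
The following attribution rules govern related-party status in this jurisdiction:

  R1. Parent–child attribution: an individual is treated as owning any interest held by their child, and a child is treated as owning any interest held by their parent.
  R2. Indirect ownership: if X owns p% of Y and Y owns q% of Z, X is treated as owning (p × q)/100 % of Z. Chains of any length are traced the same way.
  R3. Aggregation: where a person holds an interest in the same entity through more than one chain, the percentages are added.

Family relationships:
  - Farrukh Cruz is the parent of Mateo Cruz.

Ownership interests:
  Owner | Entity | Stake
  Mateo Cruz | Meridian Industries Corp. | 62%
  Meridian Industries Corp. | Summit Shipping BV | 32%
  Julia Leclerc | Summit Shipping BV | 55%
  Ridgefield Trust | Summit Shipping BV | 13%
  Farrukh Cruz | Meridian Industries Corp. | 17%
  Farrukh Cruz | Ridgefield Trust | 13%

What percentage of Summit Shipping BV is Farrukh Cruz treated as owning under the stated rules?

By parent–child attribution (R1), Farrukh Cruz is treated as also owning Mateo Cruz's interest in Meridian Industries Corp, giving 17% + 62% = 79%.
Chain via Meridian Industries Corp. (R2): 79% × 32% = 25.28% of Summit Shipping BV.
Chain via Ridgefield Trust (R2): 13% × 13% = 1.69% of Summit Shipping BV.
Aggregating (R3): 25.28% + 1.69% = 26.97%.

26.97%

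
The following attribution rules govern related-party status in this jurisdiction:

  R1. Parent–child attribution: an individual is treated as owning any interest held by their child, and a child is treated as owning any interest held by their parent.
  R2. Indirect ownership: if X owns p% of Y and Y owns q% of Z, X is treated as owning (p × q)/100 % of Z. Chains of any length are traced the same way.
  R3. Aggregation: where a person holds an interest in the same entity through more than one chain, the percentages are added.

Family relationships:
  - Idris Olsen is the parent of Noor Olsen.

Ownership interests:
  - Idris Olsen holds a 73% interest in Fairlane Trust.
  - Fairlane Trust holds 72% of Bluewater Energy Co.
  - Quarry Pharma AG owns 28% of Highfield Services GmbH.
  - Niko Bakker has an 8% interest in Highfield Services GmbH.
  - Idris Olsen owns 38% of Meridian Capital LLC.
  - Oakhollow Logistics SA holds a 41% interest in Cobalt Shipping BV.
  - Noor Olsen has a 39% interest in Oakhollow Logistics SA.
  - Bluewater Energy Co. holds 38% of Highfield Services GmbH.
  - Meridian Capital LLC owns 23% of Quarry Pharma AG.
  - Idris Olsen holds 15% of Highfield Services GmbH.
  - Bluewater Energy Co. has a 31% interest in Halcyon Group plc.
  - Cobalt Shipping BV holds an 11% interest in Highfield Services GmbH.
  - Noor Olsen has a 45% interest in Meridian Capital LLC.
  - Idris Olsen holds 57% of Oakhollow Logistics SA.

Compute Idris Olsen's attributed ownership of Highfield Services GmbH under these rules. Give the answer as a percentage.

By parent–child attribution (R1), Idris Olsen is treated as also owning Noor Olsen's interest in Meridian Capital LLC, giving 38% + 45% = 83%.
By parent–child attribution (R1), Idris Olsen is treated as also owning Noor Olsen's interest in Oakhollow Logistics SA, giving 57% + 39% = 96%.
Chain via Meridian Capital LLC → Quarry Pharma AG (R2): 83% × 23% × 28% = 5.3452% of Highfield Services GmbH.
Chain via Oakhollow Logistics SA → Cobalt Shipping BV (R2): 96% × 41% × 11% = 4.3296% of Highfield Services GmbH.
Chain via Fairlane Trust → Bluewater Energy Co. (R2): 73% × 72% × 38% = 19.9728% of Highfield Services GmbH.
Direct interest in Highfield Services GmbH: 15%.
Aggregating (R3): 5.3452% + 4.3296% + 19.9728% + 15% = 44.6476%.

44.6476%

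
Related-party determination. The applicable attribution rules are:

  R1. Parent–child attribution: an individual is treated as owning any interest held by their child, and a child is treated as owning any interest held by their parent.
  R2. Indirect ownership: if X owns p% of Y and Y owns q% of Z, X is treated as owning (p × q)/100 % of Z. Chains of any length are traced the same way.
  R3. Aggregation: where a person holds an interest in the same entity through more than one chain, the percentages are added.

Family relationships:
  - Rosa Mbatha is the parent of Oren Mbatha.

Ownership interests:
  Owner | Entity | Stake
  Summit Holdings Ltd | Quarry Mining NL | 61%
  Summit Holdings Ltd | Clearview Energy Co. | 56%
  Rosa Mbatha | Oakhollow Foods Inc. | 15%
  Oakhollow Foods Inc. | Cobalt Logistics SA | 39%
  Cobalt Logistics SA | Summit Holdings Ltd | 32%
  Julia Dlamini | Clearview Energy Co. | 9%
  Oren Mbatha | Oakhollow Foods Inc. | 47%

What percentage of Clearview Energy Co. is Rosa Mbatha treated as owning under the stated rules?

4.333056%

By parent–child attribution (R1), Rosa Mbatha is treated as also owning Oren Mbatha's interest in Oakhollow Foods Inc, giving 15% + 47% = 62%.
Chain via Oakhollow Foods Inc. → Cobalt Logistics SA → Summit Holdings Ltd (R2): 62% × 39% × 32% × 56% = 4.333056% of Clearview Energy Co.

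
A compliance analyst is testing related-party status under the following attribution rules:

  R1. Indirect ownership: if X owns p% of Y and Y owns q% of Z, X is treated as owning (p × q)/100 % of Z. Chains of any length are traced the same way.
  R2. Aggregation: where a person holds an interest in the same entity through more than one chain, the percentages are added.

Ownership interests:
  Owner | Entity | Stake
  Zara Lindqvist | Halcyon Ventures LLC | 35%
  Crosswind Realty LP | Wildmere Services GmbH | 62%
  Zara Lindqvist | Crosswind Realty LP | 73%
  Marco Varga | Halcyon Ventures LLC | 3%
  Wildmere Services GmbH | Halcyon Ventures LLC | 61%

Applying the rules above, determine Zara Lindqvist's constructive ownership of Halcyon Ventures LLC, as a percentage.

62.6086%

Chain via Crosswind Realty LP → Wildmere Services GmbH (R1): 73% × 62% × 61% = 27.6086% of Halcyon Ventures LLC.
Direct interest in Halcyon Ventures LLC: 35%.
Aggregating (R2): 27.6086% + 35% = 62.6086%.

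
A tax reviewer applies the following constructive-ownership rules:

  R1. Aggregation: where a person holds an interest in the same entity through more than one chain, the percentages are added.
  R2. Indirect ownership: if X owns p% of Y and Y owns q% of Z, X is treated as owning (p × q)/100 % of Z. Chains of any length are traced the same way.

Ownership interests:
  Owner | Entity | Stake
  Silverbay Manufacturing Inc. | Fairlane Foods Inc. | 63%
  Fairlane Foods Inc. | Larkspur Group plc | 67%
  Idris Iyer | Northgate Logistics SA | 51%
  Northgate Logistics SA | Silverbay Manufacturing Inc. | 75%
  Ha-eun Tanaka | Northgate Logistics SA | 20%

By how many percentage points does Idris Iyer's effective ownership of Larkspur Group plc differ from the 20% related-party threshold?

3.854675

Chain via Northgate Logistics SA → Silverbay Manufacturing Inc. → Fairlane Foods Inc. (R2): 51% × 75% × 63% × 67% = 16.145325% of Larkspur Group plc.
16.145325% falls short of the 20% threshold by 3.854675 percentage points.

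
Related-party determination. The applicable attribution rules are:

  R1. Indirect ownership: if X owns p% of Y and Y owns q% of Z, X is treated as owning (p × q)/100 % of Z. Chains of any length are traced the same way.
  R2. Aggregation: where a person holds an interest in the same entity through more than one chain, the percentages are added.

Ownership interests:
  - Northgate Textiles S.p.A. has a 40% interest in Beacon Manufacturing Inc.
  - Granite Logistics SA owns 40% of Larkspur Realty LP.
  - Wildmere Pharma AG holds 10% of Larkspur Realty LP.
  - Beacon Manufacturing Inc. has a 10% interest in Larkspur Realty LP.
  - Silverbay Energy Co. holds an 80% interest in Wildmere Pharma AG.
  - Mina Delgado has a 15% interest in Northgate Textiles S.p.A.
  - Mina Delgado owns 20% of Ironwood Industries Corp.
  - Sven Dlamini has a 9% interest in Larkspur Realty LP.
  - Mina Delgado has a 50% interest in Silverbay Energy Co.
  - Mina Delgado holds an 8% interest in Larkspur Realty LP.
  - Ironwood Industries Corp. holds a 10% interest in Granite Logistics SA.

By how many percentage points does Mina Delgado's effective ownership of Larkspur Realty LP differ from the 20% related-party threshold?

Chain via Silverbay Energy Co. → Wildmere Pharma AG (R1): 50% × 80% × 10% = 4% of Larkspur Realty LP.
Chain via Northgate Textiles S.p.A. → Beacon Manufacturing Inc. (R1): 15% × 40% × 10% = 0.6% of Larkspur Realty LP.
Chain via Ironwood Industries Corp. → Granite Logistics SA (R1): 20% × 10% × 40% = 0.8% of Larkspur Realty LP.
Direct interest in Larkspur Realty LP: 8%.
Aggregating (R2): 4% + 0.6% + 0.8% + 8% = 13.4%.
13.4% falls short of the 20% threshold by 6.6 percentage points.

6.6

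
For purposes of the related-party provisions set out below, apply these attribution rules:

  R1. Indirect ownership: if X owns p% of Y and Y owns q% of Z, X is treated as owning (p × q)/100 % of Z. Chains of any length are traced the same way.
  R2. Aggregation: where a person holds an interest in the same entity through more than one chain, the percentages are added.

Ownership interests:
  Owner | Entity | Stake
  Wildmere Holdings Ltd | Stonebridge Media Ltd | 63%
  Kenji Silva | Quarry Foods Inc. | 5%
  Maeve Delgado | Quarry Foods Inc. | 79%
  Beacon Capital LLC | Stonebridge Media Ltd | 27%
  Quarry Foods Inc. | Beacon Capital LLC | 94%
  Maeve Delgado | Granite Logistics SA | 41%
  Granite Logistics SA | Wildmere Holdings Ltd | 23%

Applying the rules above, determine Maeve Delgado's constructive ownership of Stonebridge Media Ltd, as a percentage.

25.9911%

Chain via Granite Logistics SA → Wildmere Holdings Ltd (R1): 41% × 23% × 63% = 5.9409% of Stonebridge Media Ltd.
Chain via Quarry Foods Inc. → Beacon Capital LLC (R1): 79% × 94% × 27% = 20.0502% of Stonebridge Media Ltd.
Aggregating (R2): 5.9409% + 20.0502% = 25.9911%.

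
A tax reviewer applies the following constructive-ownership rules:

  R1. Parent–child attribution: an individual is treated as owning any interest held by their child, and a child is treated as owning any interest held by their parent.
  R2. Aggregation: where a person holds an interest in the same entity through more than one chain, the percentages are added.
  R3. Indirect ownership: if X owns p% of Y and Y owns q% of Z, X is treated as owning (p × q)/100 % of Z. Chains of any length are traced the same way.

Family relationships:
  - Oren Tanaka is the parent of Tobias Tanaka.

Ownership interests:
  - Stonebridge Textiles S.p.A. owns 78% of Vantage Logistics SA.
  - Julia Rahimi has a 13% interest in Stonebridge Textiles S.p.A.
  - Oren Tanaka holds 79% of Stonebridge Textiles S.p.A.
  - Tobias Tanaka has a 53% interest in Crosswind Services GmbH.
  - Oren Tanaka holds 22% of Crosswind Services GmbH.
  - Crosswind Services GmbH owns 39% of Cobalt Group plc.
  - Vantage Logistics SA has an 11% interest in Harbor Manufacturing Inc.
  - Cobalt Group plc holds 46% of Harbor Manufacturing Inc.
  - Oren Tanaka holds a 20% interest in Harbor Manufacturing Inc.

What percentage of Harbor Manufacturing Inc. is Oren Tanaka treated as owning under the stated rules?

40.2332%

By parent–child attribution (R1), Oren Tanaka is treated as also owning Tobias Tanaka's interest in Crosswind Services GmbH, giving 22% + 53% = 75%.
Chain via Crosswind Services GmbH → Cobalt Group plc (R3): 75% × 39% × 46% = 13.455% of Harbor Manufacturing Inc.
Chain via Stonebridge Textiles S.p.A. → Vantage Logistics SA (R3): 79% × 78% × 11% = 6.7782% of Harbor Manufacturing Inc.
Direct interest in Harbor Manufacturing Inc: 20%.
Aggregating (R2): 13.455% + 6.7782% + 20% = 40.2332%.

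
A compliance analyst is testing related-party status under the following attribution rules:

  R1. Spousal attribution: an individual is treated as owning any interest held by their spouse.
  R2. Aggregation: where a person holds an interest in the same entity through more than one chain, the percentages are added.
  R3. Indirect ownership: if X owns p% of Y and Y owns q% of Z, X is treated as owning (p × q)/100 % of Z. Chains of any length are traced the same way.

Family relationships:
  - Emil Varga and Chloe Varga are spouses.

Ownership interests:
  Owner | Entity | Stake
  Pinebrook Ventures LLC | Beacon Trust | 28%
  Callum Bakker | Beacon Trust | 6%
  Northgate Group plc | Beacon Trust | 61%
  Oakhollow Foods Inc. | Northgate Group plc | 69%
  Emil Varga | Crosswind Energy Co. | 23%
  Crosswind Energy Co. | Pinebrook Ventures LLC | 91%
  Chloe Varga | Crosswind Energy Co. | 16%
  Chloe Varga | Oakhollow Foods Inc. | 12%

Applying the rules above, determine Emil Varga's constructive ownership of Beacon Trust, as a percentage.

14.988%

By spousal attribution (R1), Emil Varga is treated as also owning Chloe Varga's interest in Crosswind Energy Co, giving 23% + 16% = 39%.
By spousal attribution (R1), Emil Varga is treated as owning Chloe Varga's 12% interest in Oakhollow Foods Inc.
Chain via Crosswind Energy Co. → Pinebrook Ventures LLC (R3): 39% × 91% × 28% = 9.9372% of Beacon Trust.
Chain via Oakhollow Foods Inc. → Northgate Group plc (R3): 12% × 69% × 61% = 5.0508% of Beacon Trust.
Aggregating (R2): 9.9372% + 5.0508% = 14.988%.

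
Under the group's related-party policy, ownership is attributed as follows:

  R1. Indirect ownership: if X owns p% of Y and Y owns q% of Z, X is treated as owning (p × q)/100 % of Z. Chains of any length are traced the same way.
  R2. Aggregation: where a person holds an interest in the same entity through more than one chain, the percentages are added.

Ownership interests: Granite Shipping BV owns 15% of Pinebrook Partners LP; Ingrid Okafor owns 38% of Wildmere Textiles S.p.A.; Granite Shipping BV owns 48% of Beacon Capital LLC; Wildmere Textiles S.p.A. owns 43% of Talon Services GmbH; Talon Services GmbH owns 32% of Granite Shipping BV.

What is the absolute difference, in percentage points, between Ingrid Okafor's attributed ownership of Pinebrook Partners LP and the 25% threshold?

Chain via Wildmere Textiles S.p.A. → Talon Services GmbH → Granite Shipping BV (R1): 38% × 43% × 32% × 15% = 0.78432% of Pinebrook Partners LP.
0.78432% falls short of the 25% threshold by 24.21568 percentage points.

24.21568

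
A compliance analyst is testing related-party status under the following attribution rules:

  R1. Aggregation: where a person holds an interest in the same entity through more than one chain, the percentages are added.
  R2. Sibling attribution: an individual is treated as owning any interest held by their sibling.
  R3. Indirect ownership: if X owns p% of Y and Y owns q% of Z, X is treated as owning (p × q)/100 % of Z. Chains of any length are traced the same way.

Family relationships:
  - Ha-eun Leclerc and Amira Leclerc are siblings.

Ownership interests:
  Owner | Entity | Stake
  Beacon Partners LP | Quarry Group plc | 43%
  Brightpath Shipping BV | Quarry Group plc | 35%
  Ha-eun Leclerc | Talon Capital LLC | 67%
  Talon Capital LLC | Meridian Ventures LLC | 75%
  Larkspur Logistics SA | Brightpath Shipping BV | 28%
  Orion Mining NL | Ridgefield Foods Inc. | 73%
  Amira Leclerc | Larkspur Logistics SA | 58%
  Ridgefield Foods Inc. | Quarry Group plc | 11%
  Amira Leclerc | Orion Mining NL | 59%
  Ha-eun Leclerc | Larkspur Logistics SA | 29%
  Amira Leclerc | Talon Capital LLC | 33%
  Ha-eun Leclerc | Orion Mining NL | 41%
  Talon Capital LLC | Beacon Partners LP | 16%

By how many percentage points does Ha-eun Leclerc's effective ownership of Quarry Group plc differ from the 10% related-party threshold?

By sibling attribution (R2), Ha-eun Leclerc is treated as also owning Amira Leclerc's interest in Talon Capital LLC, giving 67% + 33% = 100%.
By sibling attribution (R2), Ha-eun Leclerc is treated as also owning Amira Leclerc's interest in Larkspur Logistics SA, giving 29% + 58% = 87%.
By sibling attribution (R2), Ha-eun Leclerc is treated as also owning Amira Leclerc's interest in Orion Mining NL, giving 41% + 59% = 100%.
Chain via Talon Capital LLC → Beacon Partners LP (R3): 100% × 16% × 43% = 6.88% of Quarry Group plc.
Chain via Larkspur Logistics SA → Brightpath Shipping BV (R3): 87% × 28% × 35% = 8.526% of Quarry Group plc.
Chain via Orion Mining NL → Ridgefield Foods Inc. (R3): 100% × 73% × 11% = 8.03% of Quarry Group plc.
Aggregating (R1): 6.88% + 8.526% + 8.03% = 23.436%.
23.436% exceeds the 10% threshold by 13.436 percentage points.

13.436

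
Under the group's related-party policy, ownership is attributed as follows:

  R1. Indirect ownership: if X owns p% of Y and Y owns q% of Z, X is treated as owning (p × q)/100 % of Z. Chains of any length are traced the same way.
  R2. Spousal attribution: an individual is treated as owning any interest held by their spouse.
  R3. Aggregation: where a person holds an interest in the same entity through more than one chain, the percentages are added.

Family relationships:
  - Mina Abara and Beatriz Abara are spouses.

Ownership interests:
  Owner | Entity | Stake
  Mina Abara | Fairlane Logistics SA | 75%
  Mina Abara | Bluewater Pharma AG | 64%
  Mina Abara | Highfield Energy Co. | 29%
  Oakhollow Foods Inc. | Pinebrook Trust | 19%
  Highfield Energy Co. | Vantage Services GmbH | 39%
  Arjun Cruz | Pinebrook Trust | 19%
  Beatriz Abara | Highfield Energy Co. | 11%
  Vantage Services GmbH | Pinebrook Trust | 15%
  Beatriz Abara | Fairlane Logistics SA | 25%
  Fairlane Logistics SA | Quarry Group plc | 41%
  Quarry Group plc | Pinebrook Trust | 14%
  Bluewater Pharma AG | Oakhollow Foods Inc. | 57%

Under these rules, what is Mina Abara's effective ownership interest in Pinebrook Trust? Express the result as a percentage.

15.0112%

By spousal attribution (R2), Mina Abara is treated as also owning Beatriz Abara's interest in Fairlane Logistics SA, giving 75% + 25% = 100%.
By spousal attribution (R2), Mina Abara is treated as also owning Beatriz Abara's interest in Highfield Energy Co, giving 29% + 11% = 40%.
Chain via Fairlane Logistics SA → Quarry Group plc (R1): 100% × 41% × 14% = 5.74% of Pinebrook Trust.
Chain via Highfield Energy Co. → Vantage Services GmbH (R1): 40% × 39% × 15% = 2.34% of Pinebrook Trust.
Chain via Bluewater Pharma AG → Oakhollow Foods Inc. (R1): 64% × 57% × 19% = 6.9312% of Pinebrook Trust.
Aggregating (R3): 5.74% + 2.34% + 6.9312% = 15.0112%.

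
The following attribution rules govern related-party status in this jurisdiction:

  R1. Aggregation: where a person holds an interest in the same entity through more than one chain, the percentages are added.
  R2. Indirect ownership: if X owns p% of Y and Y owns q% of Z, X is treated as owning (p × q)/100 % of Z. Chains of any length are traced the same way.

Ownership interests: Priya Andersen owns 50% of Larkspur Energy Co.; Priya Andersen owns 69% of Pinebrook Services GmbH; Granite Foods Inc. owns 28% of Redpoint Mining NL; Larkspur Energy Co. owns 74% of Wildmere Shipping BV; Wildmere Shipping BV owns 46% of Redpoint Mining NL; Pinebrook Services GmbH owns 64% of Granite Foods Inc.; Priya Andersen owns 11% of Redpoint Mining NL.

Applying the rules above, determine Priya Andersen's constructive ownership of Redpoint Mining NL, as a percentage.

Chain via Pinebrook Services GmbH → Granite Foods Inc. (R2): 69% × 64% × 28% = 12.3648% of Redpoint Mining NL.
Chain via Larkspur Energy Co. → Wildmere Shipping BV (R2): 50% × 74% × 46% = 17.02% of Redpoint Mining NL.
Direct interest in Redpoint Mining NL: 11%.
Aggregating (R1): 12.3648% + 17.02% + 11% = 40.3848%.

40.3848%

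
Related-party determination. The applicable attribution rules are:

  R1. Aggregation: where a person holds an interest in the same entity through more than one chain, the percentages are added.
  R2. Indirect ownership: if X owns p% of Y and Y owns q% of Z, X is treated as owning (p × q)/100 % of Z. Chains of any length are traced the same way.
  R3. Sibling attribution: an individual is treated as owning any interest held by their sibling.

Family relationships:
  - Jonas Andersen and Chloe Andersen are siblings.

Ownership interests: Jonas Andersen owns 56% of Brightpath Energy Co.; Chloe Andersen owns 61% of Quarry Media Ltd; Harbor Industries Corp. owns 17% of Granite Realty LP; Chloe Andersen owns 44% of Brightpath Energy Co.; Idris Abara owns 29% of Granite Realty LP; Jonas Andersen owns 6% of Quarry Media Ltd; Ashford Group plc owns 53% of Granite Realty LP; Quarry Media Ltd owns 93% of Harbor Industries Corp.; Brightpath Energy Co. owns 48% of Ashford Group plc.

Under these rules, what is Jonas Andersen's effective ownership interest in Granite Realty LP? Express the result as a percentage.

By sibling attribution (R3), Jonas Andersen is treated as also owning Chloe Andersen's interest in Quarry Media Ltd, giving 6% + 61% = 67%.
By sibling attribution (R3), Jonas Andersen is treated as also owning Chloe Andersen's interest in Brightpath Energy Co, giving 56% + 44% = 100%.
Chain via Quarry Media Ltd → Harbor Industries Corp. (R2): 67% × 93% × 17% = 10.5927% of Granite Realty LP.
Chain via Brightpath Energy Co. → Ashford Group plc (R2): 100% × 48% × 53% = 25.44% of Granite Realty LP.
Aggregating (R1): 10.5927% + 25.44% = 36.0327%.

36.0327%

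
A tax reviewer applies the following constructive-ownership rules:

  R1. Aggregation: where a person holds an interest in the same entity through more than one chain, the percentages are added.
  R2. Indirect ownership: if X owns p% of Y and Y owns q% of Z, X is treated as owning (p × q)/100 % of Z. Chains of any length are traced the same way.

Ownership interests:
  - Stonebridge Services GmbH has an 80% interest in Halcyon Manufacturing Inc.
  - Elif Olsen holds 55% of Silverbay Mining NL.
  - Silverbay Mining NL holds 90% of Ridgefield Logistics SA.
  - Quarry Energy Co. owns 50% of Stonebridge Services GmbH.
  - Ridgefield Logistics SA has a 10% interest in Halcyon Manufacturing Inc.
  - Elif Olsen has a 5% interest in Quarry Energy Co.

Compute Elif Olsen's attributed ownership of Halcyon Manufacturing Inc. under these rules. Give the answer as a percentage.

6.95%

Chain via Quarry Energy Co. → Stonebridge Services GmbH (R2): 5% × 50% × 80% = 2% of Halcyon Manufacturing Inc.
Chain via Silverbay Mining NL → Ridgefield Logistics SA (R2): 55% × 90% × 10% = 4.95% of Halcyon Manufacturing Inc.
Aggregating (R1): 2% + 4.95% = 6.95%.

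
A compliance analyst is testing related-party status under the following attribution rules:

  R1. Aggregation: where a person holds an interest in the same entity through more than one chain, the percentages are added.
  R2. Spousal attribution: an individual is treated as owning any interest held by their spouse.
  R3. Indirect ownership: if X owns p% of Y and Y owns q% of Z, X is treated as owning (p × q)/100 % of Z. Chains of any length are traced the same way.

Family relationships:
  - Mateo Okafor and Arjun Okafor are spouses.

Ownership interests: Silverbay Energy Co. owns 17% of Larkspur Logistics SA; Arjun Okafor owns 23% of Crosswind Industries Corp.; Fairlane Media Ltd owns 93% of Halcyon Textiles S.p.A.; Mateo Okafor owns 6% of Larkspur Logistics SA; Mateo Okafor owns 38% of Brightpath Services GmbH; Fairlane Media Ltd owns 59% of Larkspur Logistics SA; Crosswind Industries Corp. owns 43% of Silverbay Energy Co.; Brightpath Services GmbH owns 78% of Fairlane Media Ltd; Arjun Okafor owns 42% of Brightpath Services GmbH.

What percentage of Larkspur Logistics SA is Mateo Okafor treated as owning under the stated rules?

By spousal attribution (R2), Mateo Okafor is treated as also owning Arjun Okafor's interest in Brightpath Services GmbH, giving 38% + 42% = 80%.
By spousal attribution (R2), Mateo Okafor is treated as owning Arjun Okafor's 23% interest in Crosswind Industries Corp.
Chain via Brightpath Services GmbH → Fairlane Media Ltd (R3): 80% × 78% × 59% = 36.816% of Larkspur Logistics SA.
Direct interest in Larkspur Logistics SA: 6%.
Chain via Crosswind Industries Corp. → Silverbay Energy Co. (R3): 23% × 43% × 17% = 1.6813% of Larkspur Logistics SA.
Aggregating (R1): 36.816% + 6% + 1.6813% = 44.4973%.

44.4973%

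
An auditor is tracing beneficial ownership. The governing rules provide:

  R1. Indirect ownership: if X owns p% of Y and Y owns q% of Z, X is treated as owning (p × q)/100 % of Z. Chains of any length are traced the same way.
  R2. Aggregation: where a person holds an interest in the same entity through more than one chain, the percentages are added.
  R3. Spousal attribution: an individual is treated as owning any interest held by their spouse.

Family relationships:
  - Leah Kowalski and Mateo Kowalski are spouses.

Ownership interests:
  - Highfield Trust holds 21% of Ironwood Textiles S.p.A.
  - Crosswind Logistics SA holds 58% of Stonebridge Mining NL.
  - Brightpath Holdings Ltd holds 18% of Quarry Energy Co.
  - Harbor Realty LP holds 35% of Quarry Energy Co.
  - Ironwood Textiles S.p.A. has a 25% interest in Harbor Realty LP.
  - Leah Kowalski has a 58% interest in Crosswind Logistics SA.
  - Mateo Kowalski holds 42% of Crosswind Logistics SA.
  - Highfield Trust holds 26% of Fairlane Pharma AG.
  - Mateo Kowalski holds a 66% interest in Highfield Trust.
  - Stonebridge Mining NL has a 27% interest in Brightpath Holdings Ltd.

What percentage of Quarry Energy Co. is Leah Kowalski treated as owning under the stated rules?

4.03155%

By spousal attribution (R3), Leah Kowalski is treated as also owning Mateo Kowalski's interest in Crosswind Logistics SA, giving 58% + 42% = 100%.
By spousal attribution (R3), Leah Kowalski is treated as owning Mateo Kowalski's 66% interest in Highfield Trust.
Chain via Crosswind Logistics SA → Stonebridge Mining NL → Brightpath Holdings Ltd (R1): 100% × 58% × 27% × 18% = 2.8188% of Quarry Energy Co.
Chain via Highfield Trust → Ironwood Textiles S.p.A. → Harbor Realty LP (R1): 66% × 21% × 25% × 35% = 1.21275% of Quarry Energy Co.
Aggregating (R2): 2.8188% + 1.21275% = 4.03155%.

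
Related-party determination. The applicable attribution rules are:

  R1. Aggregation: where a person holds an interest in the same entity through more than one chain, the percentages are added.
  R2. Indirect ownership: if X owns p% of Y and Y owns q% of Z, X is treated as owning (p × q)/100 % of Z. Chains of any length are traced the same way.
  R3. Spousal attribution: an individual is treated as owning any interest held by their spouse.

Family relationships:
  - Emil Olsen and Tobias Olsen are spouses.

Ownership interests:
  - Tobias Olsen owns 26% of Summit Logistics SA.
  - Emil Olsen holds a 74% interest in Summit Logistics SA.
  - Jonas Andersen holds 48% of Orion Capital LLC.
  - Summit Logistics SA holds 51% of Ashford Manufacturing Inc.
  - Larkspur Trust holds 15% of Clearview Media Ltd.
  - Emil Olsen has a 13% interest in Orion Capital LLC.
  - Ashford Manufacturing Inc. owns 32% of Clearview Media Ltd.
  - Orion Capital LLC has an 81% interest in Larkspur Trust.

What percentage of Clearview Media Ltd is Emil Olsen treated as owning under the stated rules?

17.8995%

By spousal attribution (R3), Emil Olsen is treated as also owning Tobias Olsen's interest in Summit Logistics SA, giving 74% + 26% = 100%.
Chain via Summit Logistics SA → Ashford Manufacturing Inc. (R2): 100% × 51% × 32% = 16.32% of Clearview Media Ltd.
Chain via Orion Capital LLC → Larkspur Trust (R2): 13% × 81% × 15% = 1.5795% of Clearview Media Ltd.
Aggregating (R1): 16.32% + 1.5795% = 17.8995%.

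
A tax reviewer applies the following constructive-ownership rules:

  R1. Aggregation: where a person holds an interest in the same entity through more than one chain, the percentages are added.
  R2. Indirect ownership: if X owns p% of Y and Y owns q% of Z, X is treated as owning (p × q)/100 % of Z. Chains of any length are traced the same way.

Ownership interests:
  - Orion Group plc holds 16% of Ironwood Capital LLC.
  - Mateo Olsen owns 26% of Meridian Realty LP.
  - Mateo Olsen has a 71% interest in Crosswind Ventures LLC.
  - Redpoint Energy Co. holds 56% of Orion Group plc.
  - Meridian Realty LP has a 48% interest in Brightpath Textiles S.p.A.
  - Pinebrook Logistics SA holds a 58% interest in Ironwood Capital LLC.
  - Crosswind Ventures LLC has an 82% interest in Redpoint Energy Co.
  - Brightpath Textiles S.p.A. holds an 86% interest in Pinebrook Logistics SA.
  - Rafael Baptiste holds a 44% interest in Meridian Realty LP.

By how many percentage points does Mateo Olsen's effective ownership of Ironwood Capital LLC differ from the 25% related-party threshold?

Chain via Crosswind Ventures LLC → Redpoint Energy Co. → Orion Group plc (R2): 71% × 82% × 56% × 16% = 5.216512% of Ironwood Capital LLC.
Chain via Meridian Realty LP → Brightpath Textiles S.p.A. → Pinebrook Logistics SA (R2): 26% × 48% × 86% × 58% = 6.225024% of Ironwood Capital LLC.
Aggregating (R1): 5.216512% + 6.225024% = 11.441536%.
11.441536% falls short of the 25% threshold by 13.558464 percentage points.

13.558464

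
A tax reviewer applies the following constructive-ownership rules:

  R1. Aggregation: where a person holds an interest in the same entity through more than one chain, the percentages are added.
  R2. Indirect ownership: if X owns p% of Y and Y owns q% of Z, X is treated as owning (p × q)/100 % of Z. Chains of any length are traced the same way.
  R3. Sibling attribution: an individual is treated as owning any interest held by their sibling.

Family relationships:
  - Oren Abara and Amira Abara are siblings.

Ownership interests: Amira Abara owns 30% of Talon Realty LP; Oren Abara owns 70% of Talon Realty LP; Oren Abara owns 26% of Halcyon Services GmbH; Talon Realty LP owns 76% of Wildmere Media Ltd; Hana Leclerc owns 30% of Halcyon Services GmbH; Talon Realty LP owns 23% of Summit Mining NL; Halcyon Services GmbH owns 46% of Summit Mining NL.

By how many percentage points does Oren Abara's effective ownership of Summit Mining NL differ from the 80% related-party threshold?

45.04

By sibling attribution (R3), Oren Abara is treated as also owning Amira Abara's interest in Talon Realty LP, giving 70% + 30% = 100%.
Chain via Halcyon Services GmbH (R2): 26% × 46% = 11.96% of Summit Mining NL.
Chain via Talon Realty LP (R2): 100% × 23% = 23% of Summit Mining NL.
Aggregating (R1): 11.96% + 23% = 34.96%.
34.96% falls short of the 80% threshold by 45.04 percentage points.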